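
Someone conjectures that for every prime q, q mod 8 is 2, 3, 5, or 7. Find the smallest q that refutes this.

For q = 2, 3, 5, 7, 11, 13 the conclusion holds.
q = 17: 17 mod 8 = 1 — not in {2, 3, 5, 7}.
Thus q = 17 disproves the claim, and no smaller q works.

q = 17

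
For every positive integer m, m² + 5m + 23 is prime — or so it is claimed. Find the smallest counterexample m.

m = 14

A counterexample is any positive integer m such that m² + 5m + 23 is not prime; we check each in order.
For m = 1, 2, 3, 4, …, 11, 12, 13 the conclusion holds.
m = 14: m² + 5m + 23 = 289 = 17 × 17, composite.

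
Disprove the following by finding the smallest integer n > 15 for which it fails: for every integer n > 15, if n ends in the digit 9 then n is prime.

n = 39

We need the least integer n > 15 for which n ends in the digit 9 but n is not prime.
For n = 19, 29 the conclusion holds.
n = 39: 39 ends in 9; 39 = 3 × 13, composite.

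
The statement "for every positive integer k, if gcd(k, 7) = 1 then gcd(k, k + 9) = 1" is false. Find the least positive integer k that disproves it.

For k = 1, 2 the conclusion holds.
k = 3: gcd(3, 12) = 3.

k = 3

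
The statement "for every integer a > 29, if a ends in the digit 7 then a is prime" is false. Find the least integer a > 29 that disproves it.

a = 57

For a = 37, 47 the conclusion holds.
a = 57: 57 ends in 7; 57 = 3 × 19, composite.
Thus a = 57 disproves the claim, and no smaller a works.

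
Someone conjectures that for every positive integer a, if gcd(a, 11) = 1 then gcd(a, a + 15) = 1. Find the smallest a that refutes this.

For a = 1, 2 the conclusion holds.
a = 3: gcd(3, 18) = 3.
So a = 3 is the smallest counterexample.

a = 3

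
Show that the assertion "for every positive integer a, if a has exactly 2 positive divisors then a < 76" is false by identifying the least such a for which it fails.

A counterexample is any positive integer a such that a has exactly 2 positive divisors but the claim fails; we check each in order.
For a = 2, 3, 5, 7, …, 67, 71, 73 the conclusion holds.
a = 79: τ(79) = 2; 79 ≥ 76.

a = 79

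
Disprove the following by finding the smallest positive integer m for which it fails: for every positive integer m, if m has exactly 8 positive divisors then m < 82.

m = 88

For m = 24, 30, 40, 42, 54, 56, 66, 70, 78 the conclusion holds.
m = 88: τ(88) = 8; 88 ≥ 82.
Hence m = 88 is a counterexample.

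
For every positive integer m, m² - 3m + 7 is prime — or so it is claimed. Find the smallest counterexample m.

We need the least positive integer m for which m² - 3m + 7 is not prime.
The first 5 eligible values, up to m = 5, all satisfy the conclusion.
m = 6: m² - 3m + 7 = 25 = 5 × 5, composite.

m = 6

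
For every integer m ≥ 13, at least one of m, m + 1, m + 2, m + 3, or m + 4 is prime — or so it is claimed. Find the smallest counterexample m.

We need the least integer m ≥ 13 for which m, m + 1, m + 2, m + 3, m + 4 are all composite.
The first 11 eligible values, up to m = 23, all satisfy the conclusion.
m = 24: 24 = 2 × 12; 25 = 5 × 5; 26 = 2 × 13; 27 = 3 × 9; 28 = 2 × 14 — all composite.
Hence m = 24 is a counterexample.

m = 24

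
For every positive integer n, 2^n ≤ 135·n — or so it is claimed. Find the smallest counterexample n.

n = 11

Check each positive integer n in order until 2^n > 135·n.
For n = 1, 2, 3, 4, 5, 6, 7, 8, 9, 10 the conclusion holds.
n = 11: 2^n = 2048 and 135·n = 1485, so 2048 > 1485.
So n = 11 is the smallest counterexample.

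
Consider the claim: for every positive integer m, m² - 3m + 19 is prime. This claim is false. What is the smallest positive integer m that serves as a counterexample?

m = 18

We need the least positive integer m for which m² - 3m + 19 is not prime.
For m = 1, 2, 3, 4, …, 15, 16, 17 the conclusion holds.
m = 18: m² - 3m + 19 = 289 = 17 × 17, composite.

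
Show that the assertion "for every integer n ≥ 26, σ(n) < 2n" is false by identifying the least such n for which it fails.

A counterexample is any integer n ≥ 26 such that the claim fails; we check each in order.
For n = 26, 27 the conclusion holds.
n = 28: σ(28) = 56; 56 ≥ 56.

n = 28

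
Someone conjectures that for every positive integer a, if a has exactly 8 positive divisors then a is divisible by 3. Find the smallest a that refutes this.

a = 40

For a = 24, 30 the conclusion holds.
a = 40: τ(40) = 8; 40 mod 3 = 1.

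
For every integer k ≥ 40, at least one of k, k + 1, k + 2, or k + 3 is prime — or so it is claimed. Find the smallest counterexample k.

k = 48

Check each integer k ≥ 40 in order until k, k + 1, k + 2, k + 3 are all composite.
k = 40: 41 is prime.
k = 41: 41 is prime.
k = 42: 43 is prime.
k = 43: 43 is prime.
k = 44: 47 is prime.
k = 45: 47 is prime.
k = 46: 47 is prime.
k = 47: 47 is prime.
k = 48: 48 = 2 × 24; 49 = 7 × 7; 50 = 2 × 25; 51 = 3 × 17 — all composite.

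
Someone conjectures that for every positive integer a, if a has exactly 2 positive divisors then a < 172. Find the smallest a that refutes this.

a = 173

We need the least positive integer a for which a has exactly 2 positive divisors but the claim fails.
For a = 2, 3, 5, 7, …, 157, 163, 167 the conclusion holds.
a = 173: τ(173) = 2; 173 ≥ 172.
So a = 173 is the smallest counterexample.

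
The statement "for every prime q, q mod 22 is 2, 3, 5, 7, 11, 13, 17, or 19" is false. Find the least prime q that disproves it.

We need the least prime q for which the claim fails.
q = 2: 2 mod 22 = 2.
q = 3: 3 mod 22 = 3.
q = 5: 5 mod 22 = 5.
q = 7: 7 mod 22 = 7.
q = 11: 11 mod 22 = 11.
q = 13: 13 mod 22 = 13.
q = 17: 17 mod 22 = 17.
q = 19: 19 mod 22 = 19.
q = 23: 23 mod 22 = 1 — not in {2, 3, 5, 7, 11, 13, 17, 19}.
Thus q = 23 disproves the claim, and no smaller q works.

q = 23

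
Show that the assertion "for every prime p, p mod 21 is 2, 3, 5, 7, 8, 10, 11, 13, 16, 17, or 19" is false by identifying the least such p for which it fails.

Check each prime p in order until the claim fails.
For p = 2, 3, 5, 7, …, 29, 31, 37 the conclusion holds.
p = 41: 41 mod 21 = 20 — not in {2, 3, 5, 7, 8, 10, 11, 13, 16, 17, 19}.
Thus p = 41 disproves the claim, and no smaller p works.

p = 41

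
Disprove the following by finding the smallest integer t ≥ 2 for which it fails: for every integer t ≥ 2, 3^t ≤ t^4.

A counterexample is any integer t ≥ 2 such that 3^t > t^4; we check each in order.
t = 2: 3^t = 9 and t^4 = 16, so 9 ≤ 16.
t = 3: 3^t = 27 and t^4 = 81, so 27 ≤ 81.
t = 4: 3^t = 81 and t^4 = 256, so 81 ≤ 256.
t = 5: 3^t = 243 and t^4 = 625, so 243 ≤ 625.
t = 6: 3^t = 729 and t^4 = 1296, so 729 ≤ 1296.
t = 7: 3^t = 2187 and t^4 = 2401, so 2187 ≤ 2401.
t = 8: 3^t = 6561 and t^4 = 4096, so 6561 > 4096.

t = 8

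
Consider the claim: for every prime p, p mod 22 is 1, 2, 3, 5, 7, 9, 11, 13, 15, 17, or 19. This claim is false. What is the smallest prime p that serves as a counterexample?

p = 43

The first 13 eligible values, up to p = 41, all satisfy the conclusion.
p = 43: 43 mod 22 = 21 — not in {1, 2, 3, 5, 7, 9, 11, 13, 15, 17, 19}.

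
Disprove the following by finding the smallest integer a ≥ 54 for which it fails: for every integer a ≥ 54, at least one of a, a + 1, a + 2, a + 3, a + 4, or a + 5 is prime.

A counterexample is any integer a ≥ 54 such that a, a + 1, a + 2, a + 3, a + 4, a + 5 are all composite; we check each in order.
For a = 54, 55, 56, 57, …, 87, 88, 89 the conclusion holds.
a = 90: 90 = 2 × 45; 91 = 7 × 13; 92 = 2 × 46; 93 = 3 × 31; 94 = 2 × 47; 95 = 5 × 19 — all composite.
Thus a = 90 disproves the claim, and no smaller a works.

a = 90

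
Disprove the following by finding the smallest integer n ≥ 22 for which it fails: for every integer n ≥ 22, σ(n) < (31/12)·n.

A counterexample is any integer n ≥ 22 such that the claim fails; we check each in order.
For n = 22, 23, 24, 25, …, 45, 46, 47 the conclusion holds.
n = 48: σ(48) = 124; 124 ≥ 124.
So n = 48 is the smallest counterexample.

n = 48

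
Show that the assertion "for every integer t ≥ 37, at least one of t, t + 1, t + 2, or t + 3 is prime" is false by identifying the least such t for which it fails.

We need the least integer t ≥ 37 for which t, t + 1, t + 2, t + 3 are all composite.
For t = 37, 38, 39, 40, …, 45, 46, 47 the conclusion holds.
t = 48: 48 = 2 × 24; 49 = 7 × 7; 50 = 2 × 25; 51 = 3 × 17 — all composite.
Hence t = 48 is a counterexample.

t = 48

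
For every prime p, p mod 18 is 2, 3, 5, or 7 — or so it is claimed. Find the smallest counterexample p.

p = 11

We need the least prime p for which the claim fails.
For p = 2, 3, 5, 7 the conclusion holds.
p = 11: 11 mod 18 = 11 — not in {2, 3, 5, 7}.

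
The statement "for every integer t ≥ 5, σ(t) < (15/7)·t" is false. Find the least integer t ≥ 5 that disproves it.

A counterexample is any integer t ≥ 5 such that the claim fails; we check each in order.
For t = 5, 6, 7, 8, 9, 10, 11 the conclusion holds.
t = 12: σ(12) = 28; 28 ≥ 180/7.
Thus t = 12 disproves the claim, and no smaller t works.

t = 12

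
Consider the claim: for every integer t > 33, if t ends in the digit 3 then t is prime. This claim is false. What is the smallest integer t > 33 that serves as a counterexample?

t = 63

Check each integer t > 33 in order until t ends in the digit 3 but t is not prime.
t = 43: 43 ends in 3 and is prime.
t = 53: 53 ends in 3 and is prime.
t = 63: 63 ends in 3; 63 = 3 × 21, composite.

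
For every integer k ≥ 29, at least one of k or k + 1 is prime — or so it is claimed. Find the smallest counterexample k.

k = 29: 29 is prime.
k = 30: 31 is prime.
k = 31: 31 is prime.
k = 32: 32 = 2 × 16; 33 = 3 × 11 — both composite.

k = 32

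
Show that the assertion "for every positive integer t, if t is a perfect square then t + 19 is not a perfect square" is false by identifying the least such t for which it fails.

For t = 1, 4, 9, 16, 25, 36, 49, 64 the conclusion holds.
t = 81: 81 = 9² and 81 + 19 = 100 = 10².

t = 81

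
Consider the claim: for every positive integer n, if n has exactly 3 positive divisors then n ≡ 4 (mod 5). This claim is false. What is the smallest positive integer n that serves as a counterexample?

n = 25

For n = 4, 9 the conclusion holds.
n = 25: τ(25) = 3; 25 ≡ 0 (mod 5).
Thus n = 25 disproves the claim, and no smaller n works.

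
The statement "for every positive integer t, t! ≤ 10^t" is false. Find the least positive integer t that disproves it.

t = 25

A counterexample is any positive integer t such that t! > 10^t; we check each in order.
The first 24 eligible values, up to t = 24, all satisfy the conclusion.
t = 25: t! = 15511210043330985984000000 and 10^t = 10000000000000000000000000, so 15511210043330985984000000 > 10000000000000000000000000.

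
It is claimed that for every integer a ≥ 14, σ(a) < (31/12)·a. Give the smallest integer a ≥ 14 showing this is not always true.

A counterexample is any integer a ≥ 14 such that the claim fails; we check each in order.
For a = 14, 15, 16, 17, …, 45, 46, 47 the conclusion holds.
a = 48: σ(48) = 124; 124 ≥ 124.

a = 48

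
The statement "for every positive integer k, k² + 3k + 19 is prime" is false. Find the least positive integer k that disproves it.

k = 15

Check each positive integer k in order until k² + 3k + 19 is not prime.
For k = 1, 2, 3, 4, …, 12, 13, 14 the conclusion holds.
k = 15: k² + 3k + 19 = 289 = 17 × 17, composite.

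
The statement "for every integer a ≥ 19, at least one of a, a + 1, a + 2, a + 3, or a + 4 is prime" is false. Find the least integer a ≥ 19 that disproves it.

A counterexample is any integer a ≥ 19 such that a, a + 1, a + 2, a + 3, a + 4 are all composite; we check each in order.
The first 5 eligible values, up to a = 23, all satisfy the conclusion.
a = 24: 24 = 2 × 12; 25 = 5 × 5; 26 = 2 × 13; 27 = 3 × 9; 28 = 2 × 14 — all composite.

a = 24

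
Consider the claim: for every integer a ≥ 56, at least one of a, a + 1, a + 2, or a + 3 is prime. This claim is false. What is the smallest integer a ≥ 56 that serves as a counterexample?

a = 56: 59 is prime.
a = 57: 59 is prime.
a = 58: 59 is prime.
a = 59: 59 is prime.
a = 60: 61 is prime.
a = 61: 61 is prime.
a = 62: 62 = 2 × 31; 63 = 3 × 21; 64 = 2 × 32; 65 = 5 × 13 — all composite.

a = 62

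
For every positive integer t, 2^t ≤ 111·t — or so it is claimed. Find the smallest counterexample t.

t = 11

The first 10 eligible values, up to t = 10, all satisfy the conclusion.
t = 11: 2^t = 2048 and 111·t = 1221, so 2048 > 1221.
Thus t = 11 disproves the claim, and no smaller t works.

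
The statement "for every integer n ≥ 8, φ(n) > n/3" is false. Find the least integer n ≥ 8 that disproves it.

n = 12

For n = 8, 9, 10, 11 the conclusion holds.
n = 12: φ(12) = 4 and 12/3 = 4, so φ(12) ≤ 12/3.
Hence n = 12 is a counterexample.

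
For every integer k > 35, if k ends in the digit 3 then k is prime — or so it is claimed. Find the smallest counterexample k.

We need the least integer k > 35 for which k ends in the digit 3 but k is not prime.
k = 43: 43 ends in 3 and is prime.
k = 53: 53 ends in 3 and is prime.
k = 63: 63 ends in 3; 63 = 3 × 21, composite.
Thus k = 63 disproves the claim, and no smaller k works.

k = 63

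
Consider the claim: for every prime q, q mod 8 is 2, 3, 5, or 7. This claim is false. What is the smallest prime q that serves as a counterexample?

q = 17

q = 2: 2 mod 8 = 2.
q = 3: 3 mod 8 = 3.
q = 5: 5 mod 8 = 5.
q = 7: 7 mod 8 = 7.
q = 11: 11 mod 8 = 3.
q = 13: 13 mod 8 = 5.
q = 17: 17 mod 8 = 1 — not in {2, 3, 5, 7}.
Hence q = 17 is a counterexample.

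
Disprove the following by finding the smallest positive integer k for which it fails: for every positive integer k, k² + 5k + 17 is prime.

k = 8

We need the least positive integer k for which k² + 5k + 17 is not prime.
For k = 1, 2, 3, 4, 5, 6, 7 the conclusion holds.
k = 8: k² + 5k + 17 = 121 = 11 × 11, composite.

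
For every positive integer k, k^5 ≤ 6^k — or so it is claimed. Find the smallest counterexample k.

k = 1: k^5 = 1 and 6^k = 6, so 1 ≤ 6.
k = 2: k^5 = 32 and 6^k = 36, so 32 ≤ 36.
k = 3: k^5 = 243 and 6^k = 216, so 243 > 216.

k = 3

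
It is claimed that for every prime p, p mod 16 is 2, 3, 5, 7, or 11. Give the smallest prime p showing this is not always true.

Check each prime p in order until the claim fails.
The first 5 eligible values, up to p = 11, all satisfy the conclusion.
p = 13: 13 mod 16 = 13 — not in {2, 3, 5, 7, 11}.
So p = 13 is the smallest counterexample.

p = 13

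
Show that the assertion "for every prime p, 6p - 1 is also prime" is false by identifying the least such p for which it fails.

A counterexample is any prime p such that 6p - 1 is not prime; we check each in order.
The first 4 eligible values, up to p = 7, all satisfy the conclusion.
p = 11: 6p - 1 = 65 = 5 × 13, not prime.

p = 11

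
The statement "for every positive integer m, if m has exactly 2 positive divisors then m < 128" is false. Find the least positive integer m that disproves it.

Check each positive integer m in order until m has exactly 2 positive divisors but the claim fails.
For m = 2, 3, 5, 7, …, 109, 113, 127 the conclusion holds.
m = 131: τ(131) = 2; 131 ≥ 128.

m = 131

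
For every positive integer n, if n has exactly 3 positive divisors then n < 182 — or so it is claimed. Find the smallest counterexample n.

We need the least positive integer n for which n has exactly 3 positive divisors but the claim fails.
For n = 4, 9, 25, 49, 121, 169 the conclusion holds.
n = 289: τ(289) = 3; 289 ≥ 182.

n = 289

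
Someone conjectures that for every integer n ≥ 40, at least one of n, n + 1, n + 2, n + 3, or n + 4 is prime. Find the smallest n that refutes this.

n = 48

A counterexample is any integer n ≥ 40 such that n, n + 1, n + 2, n + 3, n + 4 are all composite; we check each in order.
The first 8 eligible values, up to n = 47, all satisfy the conclusion.
n = 48: 48 = 2 × 24; 49 = 7 × 7; 50 = 2 × 25; 51 = 3 × 17; 52 = 2 × 26 — all composite.
Thus n = 48 disproves the claim, and no smaller n works.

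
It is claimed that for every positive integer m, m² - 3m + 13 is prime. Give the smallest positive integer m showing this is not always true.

m = 12

Check each positive integer m in order until m² - 3m + 13 is not prime.
For m = 1, 2, 3, 4, …, 9, 10, 11 the conclusion holds.
m = 12: m² - 3m + 13 = 121 = 11 × 11, composite.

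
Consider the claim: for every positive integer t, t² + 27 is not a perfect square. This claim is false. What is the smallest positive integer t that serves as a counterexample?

A counterexample is any positive integer t such that t² + 27 is a perfect square; we check each in order.
For t = 1, 2 the conclusion holds.
t = 3: 3² + 27 = 36 = 6², a perfect square.

t = 3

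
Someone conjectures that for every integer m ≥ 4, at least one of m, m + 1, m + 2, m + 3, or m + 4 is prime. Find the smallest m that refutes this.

A counterexample is any integer m ≥ 4 such that m, m + 1, m + 2, m + 3, m + 4 are all composite; we check each in order.
For m = 4, 5, 6, 7, …, 21, 22, 23 the conclusion holds.
m = 24: 24 = 2 × 12; 25 = 5 × 5; 26 = 2 × 13; 27 = 3 × 9; 28 = 2 × 14 — all composite.
Thus m = 24 disproves the claim, and no smaller m works.

m = 24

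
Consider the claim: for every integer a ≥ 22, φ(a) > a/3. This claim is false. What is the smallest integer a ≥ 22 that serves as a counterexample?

a = 24

Check each integer a ≥ 22 in order until the claim fails.
a = 22: φ(22) = 10 and 22/3 = 22/3, so φ(22) > 22/3.
a = 23: φ(23) = 22 and 23/3 = 23/3, so φ(23) > 23/3.
a = 24: φ(24) = 8 and 24/3 = 8, so φ(24) ≤ 24/3.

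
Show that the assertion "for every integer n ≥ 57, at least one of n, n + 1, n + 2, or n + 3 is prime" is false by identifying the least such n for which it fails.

n = 62

We need the least integer n ≥ 57 for which n, n + 1, n + 2, n + 3 are all composite.
The first 5 eligible values, up to n = 61, all satisfy the conclusion.
n = 62: 62 = 2 × 31; 63 = 3 × 21; 64 = 2 × 32; 65 = 5 × 13 — all composite.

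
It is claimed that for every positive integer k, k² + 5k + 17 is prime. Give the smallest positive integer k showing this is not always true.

The first 7 eligible values, up to k = 7, all satisfy the conclusion.
k = 8: k² + 5k + 17 = 121 = 11 × 11, composite.
Thus k = 8 disproves the claim, and no smaller k works.

k = 8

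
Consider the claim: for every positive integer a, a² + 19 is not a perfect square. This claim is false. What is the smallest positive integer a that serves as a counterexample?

a = 9

Check each positive integer a in order until a² + 19 is a perfect square.
a = 1: 1² + 19 = 20, not a perfect square.
a = 2: 2² + 19 = 23, not a perfect square.
a = 3: 3² + 19 = 28, not a perfect square.
a = 4: 4² + 19 = 35, not a perfect square.
a = 5: 5² + 19 = 44, not a perfect square.
a = 6: 6² + 19 = 55, not a perfect square.
a = 7: 7² + 19 = 68, not a perfect square.
a = 8: 8² + 19 = 83, not a perfect square.
a = 9: 9² + 19 = 100 = 10², a perfect square.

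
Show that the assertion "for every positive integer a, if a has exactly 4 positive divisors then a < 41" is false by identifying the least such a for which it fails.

a = 46

Check each positive integer a in order until a has exactly 4 positive divisors but the claim fails.
The first 14 eligible values, up to a = 39, all satisfy the conclusion.
a = 46: τ(46) = 4; 46 ≥ 41.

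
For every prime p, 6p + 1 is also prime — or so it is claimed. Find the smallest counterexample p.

p = 19

Check each prime p in order until 6p + 1 is not prime.
For p = 2, 3, 5, 7, 11, 13, 17 the conclusion holds.
p = 19: 6p + 1 = 115 = 5 × 23, not prime.
Hence p = 19 is a counterexample.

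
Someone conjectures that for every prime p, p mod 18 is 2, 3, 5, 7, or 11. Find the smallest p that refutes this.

p = 13

We need the least prime p for which the claim fails.
For p = 2, 3, 5, 7, 11 the conclusion holds.
p = 13: 13 mod 18 = 13 — not in {2, 3, 5, 7, 11}.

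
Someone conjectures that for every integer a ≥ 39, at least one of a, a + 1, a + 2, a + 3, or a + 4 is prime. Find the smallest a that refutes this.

Check each integer a ≥ 39 in order until a, a + 1, a + 2, a + 3, a + 4 are all composite.
For a = 39, 40, 41, 42, 43, 44, 45, 46, 47 the conclusion holds.
a = 48: 48 = 2 × 24; 49 = 7 × 7; 50 = 2 × 25; 51 = 3 × 17; 52 = 2 × 26 — all composite.
Thus a = 48 disproves the claim, and no smaller a works.

a = 48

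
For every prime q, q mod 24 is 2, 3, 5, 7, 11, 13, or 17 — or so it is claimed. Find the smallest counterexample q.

q = 19

A counterexample is any prime q such that the claim fails; we check each in order.
The first 7 eligible values, up to q = 17, all satisfy the conclusion.
q = 19: 19 mod 24 = 19 — not in {2, 3, 5, 7, 11, 13, 17}.
So q = 19 is the smallest counterexample.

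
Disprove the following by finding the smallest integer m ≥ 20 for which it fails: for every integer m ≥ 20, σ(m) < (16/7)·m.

m = 24

Check each integer m ≥ 20 in order until the claim fails.
The first 4 eligible values, up to m = 23, all satisfy the conclusion.
m = 24: σ(24) = 60; 60 ≥ 384/7.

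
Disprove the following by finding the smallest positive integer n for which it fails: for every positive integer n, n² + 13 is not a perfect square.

n = 6

We need the least positive integer n for which n² + 13 is a perfect square.
For n = 1, 2, 3, 4, 5 the conclusion holds.
n = 6: 6² + 13 = 49 = 7², a perfect square.
Hence n = 6 is a counterexample.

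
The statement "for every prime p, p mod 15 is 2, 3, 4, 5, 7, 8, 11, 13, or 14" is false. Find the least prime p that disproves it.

For p = 2, 3, 5, 7, 11, 13, 17, 19, 23, 29 the conclusion holds.
p = 31: 31 mod 15 = 1 — not in {2, 3, 4, 5, 7, 8, 11, 13, 14}.
Hence p = 31 is a counterexample.

p = 31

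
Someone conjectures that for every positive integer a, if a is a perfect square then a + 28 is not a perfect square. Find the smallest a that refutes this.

We need the least positive integer a for which a is a perfect square but a + 28 is a perfect square.
For a = 1, 4, 9, 16, 25 the conclusion holds.
a = 36: 36 = 6² and 36 + 28 = 64 = 8².

a = 36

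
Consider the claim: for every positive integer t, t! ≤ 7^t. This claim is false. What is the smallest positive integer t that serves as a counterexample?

For t = 1, 2, 3, 4, …, 14, 15, 16 the conclusion holds.
t = 17: t! = 355687428096000 and 7^t = 232630513987207, so 355687428096000 > 232630513987207.
So t = 17 is the smallest counterexample.

t = 17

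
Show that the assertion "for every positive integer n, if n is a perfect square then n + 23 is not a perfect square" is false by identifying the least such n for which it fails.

n = 121

The first 10 eligible values, up to n = 100, all satisfy the conclusion.
n = 121: 121 = 11² and 121 + 23 = 144 = 12².
Thus n = 121 disproves the claim, and no smaller n works.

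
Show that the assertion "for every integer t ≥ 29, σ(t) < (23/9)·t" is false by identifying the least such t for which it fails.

t = 48

We need the least integer t ≥ 29 for which the claim fails.
For t = 29, 30, 31, 32, …, 45, 46, 47 the conclusion holds.
t = 48: σ(48) = 124; 124 ≥ 368/3.
Thus t = 48 disproves the claim, and no smaller t works.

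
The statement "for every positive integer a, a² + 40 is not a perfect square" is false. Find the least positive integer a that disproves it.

a = 3

We need the least positive integer a for which a² + 40 is a perfect square.
For a = 1, 2 the conclusion holds.
a = 3: 3² + 40 = 49 = 7², a perfect square.
Thus a = 3 disproves the claim, and no smaller a works.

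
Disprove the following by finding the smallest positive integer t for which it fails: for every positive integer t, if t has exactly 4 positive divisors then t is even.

For t = 6, 8, 10, 14 the conclusion holds.
t = 15: divisors of 15: 1, 3, 5, 15; 15 is odd.

t = 15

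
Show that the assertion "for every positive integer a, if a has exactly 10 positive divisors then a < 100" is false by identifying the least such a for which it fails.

a = 112

We need the least positive integer a for which a has exactly 10 positive divisors but the claim fails.
For a = 48, 80 the conclusion holds.
a = 112: τ(112) = 10; 112 ≥ 100.
Thus a = 112 disproves the claim, and no smaller a works.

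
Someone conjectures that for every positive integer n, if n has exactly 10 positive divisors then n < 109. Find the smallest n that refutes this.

n = 112

We need the least positive integer n for which n has exactly 10 positive divisors but the claim fails.
n = 48: τ(48) = 10; 48 < 109.
n = 80: τ(80) = 10; 80 < 109.
n = 112: τ(112) = 10; 112 ≥ 109.
Thus n = 112 disproves the claim, and no smaller n works.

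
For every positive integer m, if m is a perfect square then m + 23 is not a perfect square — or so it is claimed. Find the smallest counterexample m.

A counterexample is any positive integer m such that m is a perfect square but m + 23 is a perfect square; we check each in order.
For m = 1, 4, 9, 16, 25, 36, 49, 64, 81, 100 the conclusion holds.
m = 121: 121 = 11² and 121 + 23 = 144 = 12².
Thus m = 121 disproves the claim, and no smaller m works.

m = 121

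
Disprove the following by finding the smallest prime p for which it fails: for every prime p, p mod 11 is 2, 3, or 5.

We need the least prime p for which the claim fails.
p = 2: 2 mod 11 = 2.
p = 3: 3 mod 11 = 3.
p = 5: 5 mod 11 = 5.
p = 7: 7 mod 11 = 7 — not in {2, 3, 5}.
Hence p = 7 is a counterexample.

p = 7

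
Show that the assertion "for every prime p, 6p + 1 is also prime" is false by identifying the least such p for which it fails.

p = 19

We need the least prime p for which 6p + 1 is not prime.
For p = 2, 3, 5, 7, 11, 13, 17 the conclusion holds.
p = 19: 6p + 1 = 115 = 5 × 23, not prime.
Thus p = 19 disproves the claim, and no smaller p works.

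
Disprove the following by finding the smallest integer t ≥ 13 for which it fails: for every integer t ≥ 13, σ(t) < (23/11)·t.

We need the least integer t ≥ 13 for which the claim fails.
t = 13: σ(13) = 14; 14 < 299/11.
t = 14: σ(14) = 24; 24 < 322/11.
t = 15: σ(15) = 24; 24 < 345/11.
t = 16: σ(16) = 31; 31 < 368/11.
t = 17: σ(17) = 18; 18 < 391/11.
t = 18: σ(18) = 39; 39 ≥ 414/11.
Thus t = 18 disproves the claim, and no smaller t works.

t = 18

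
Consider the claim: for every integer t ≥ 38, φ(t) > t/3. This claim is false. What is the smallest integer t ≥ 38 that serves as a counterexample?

t = 42

A counterexample is any integer t ≥ 38 such that the claim fails; we check each in order.
For t = 38, 39, 40, 41 the conclusion holds.
t = 42: φ(42) = 12 and 42/3 = 14, so φ(42) ≤ 42/3.
So t = 42 is the smallest counterexample.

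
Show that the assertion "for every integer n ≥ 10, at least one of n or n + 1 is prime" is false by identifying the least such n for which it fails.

We need the least integer n ≥ 10 for which n, n + 1 are both composite.
For n = 10, 11, 12, 13 the conclusion holds.
n = 14: 14 = 2 × 7; 15 = 3 × 5 — both composite.
So n = 14 is the smallest counterexample.

n = 14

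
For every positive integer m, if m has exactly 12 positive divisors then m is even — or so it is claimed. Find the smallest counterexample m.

m = 315

The first 24 eligible values, up to m = 308, all satisfy the conclusion.
m = 315: divisors of 315: 12 divisors; 315 is odd.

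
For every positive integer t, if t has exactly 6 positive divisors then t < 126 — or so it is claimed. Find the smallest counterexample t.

t = 147

The first 19 eligible values, up to t = 124, all satisfy the conclusion.
t = 147: τ(147) = 6; 147 ≥ 126.
Thus t = 147 disproves the claim, and no smaller t works.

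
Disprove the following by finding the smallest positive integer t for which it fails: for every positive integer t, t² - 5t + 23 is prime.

The first 18 eligible values, up to t = 18, all satisfy the conclusion.
t = 19: t² - 5t + 23 = 289 = 17 × 17, composite.

t = 19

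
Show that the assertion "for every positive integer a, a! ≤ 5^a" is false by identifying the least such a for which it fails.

a = 12

For a = 1, 2, 3, 4, …, 9, 10, 11 the conclusion holds.
a = 12: a! = 479001600 and 5^a = 244140625, so 479001600 > 244140625.
Thus a = 12 disproves the claim, and no smaller a works.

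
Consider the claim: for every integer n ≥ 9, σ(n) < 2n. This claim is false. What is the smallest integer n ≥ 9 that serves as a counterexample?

n = 12

We need the least integer n ≥ 9 for which the claim fails.
n = 9: σ(9) = 13; 13 < 18.
n = 10: σ(10) = 18; 18 < 20.
n = 11: σ(11) = 12; 12 < 22.
n = 12: σ(12) = 28; 28 ≥ 24.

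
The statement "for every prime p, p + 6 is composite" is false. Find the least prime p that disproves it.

p = 2: p + 6 = 8 = 2 × 4, composite.
p = 3: p + 6 = 9 = 3 × 3, composite.
p = 5: p + 6 = 11, prime — not composite.

p = 5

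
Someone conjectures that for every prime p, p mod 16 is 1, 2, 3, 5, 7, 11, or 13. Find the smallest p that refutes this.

A counterexample is any prime p such that the claim fails; we check each in order.
For p = 2, 3, 5, 7, 11, 13, 17, 19, 23, 29 the conclusion holds.
p = 31: 31 mod 16 = 15 — not in {1, 2, 3, 5, 7, 11, 13}.
Thus p = 31 disproves the claim, and no smaller p works.

p = 31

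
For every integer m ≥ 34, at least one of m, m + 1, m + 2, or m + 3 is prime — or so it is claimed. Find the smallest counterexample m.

Check each integer m ≥ 34 in order until m, m + 1, m + 2, m + 3 are all composite.
The first 14 eligible values, up to m = 47, all satisfy the conclusion.
m = 48: 48 = 2 × 24; 49 = 7 × 7; 50 = 2 × 25; 51 = 3 × 17 — all composite.

m = 48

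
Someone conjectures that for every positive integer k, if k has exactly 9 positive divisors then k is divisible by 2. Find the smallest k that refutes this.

We need the least positive integer k for which k has exactly 9 positive divisors but k is not divisible by 2.
For k = 36, 100, 196 the conclusion holds.
k = 225: τ(225) = 9; 225 mod 2 = 1.

k = 225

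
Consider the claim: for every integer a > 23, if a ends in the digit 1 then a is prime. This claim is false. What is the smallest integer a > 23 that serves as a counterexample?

a = 51

We need the least integer a > 23 for which a ends in the digit 1 but a is not prime.
For a = 31, 41 the conclusion holds.
a = 51: 51 ends in 1; 51 = 3 × 17, composite.
Thus a = 51 disproves the claim, and no smaller a works.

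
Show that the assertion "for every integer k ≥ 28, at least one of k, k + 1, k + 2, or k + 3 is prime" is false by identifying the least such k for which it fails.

k = 32

We need the least integer k ≥ 28 for which k, k + 1, k + 2, k + 3 are all composite.
For k = 28, 29, 30, 31 the conclusion holds.
k = 32: 32 = 2 × 16; 33 = 3 × 11; 34 = 2 × 17; 35 = 5 × 7 — all composite.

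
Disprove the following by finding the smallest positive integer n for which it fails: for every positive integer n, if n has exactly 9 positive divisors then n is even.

n = 36: divisors of 36: 9 divisors; 36 is even.
n = 100: divisors of 100: 9 divisors; 100 is even.
n = 196: divisors of 196: 9 divisors; 196 is even.
n = 225: divisors of 225: 9 divisors; 225 is odd.
Hence n = 225 is a counterexample.

n = 225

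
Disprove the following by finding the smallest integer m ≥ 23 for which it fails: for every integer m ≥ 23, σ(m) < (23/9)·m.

We need the least integer m ≥ 23 for which the claim fails.
The first 25 eligible values, up to m = 47, all satisfy the conclusion.
m = 48: σ(48) = 124; 124 ≥ 368/3.

m = 48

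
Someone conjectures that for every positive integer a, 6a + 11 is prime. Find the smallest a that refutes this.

a = 1: 6a + 11 = 17, prime.
a = 2: 6a + 11 = 23, prime.
a = 3: 6a + 11 = 29, prime.
a = 4: 6a + 11 = 35 = 5 × 7, composite.

a = 4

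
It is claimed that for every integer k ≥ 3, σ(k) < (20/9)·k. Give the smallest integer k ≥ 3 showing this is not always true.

k = 12

A counterexample is any integer k ≥ 3 such that the claim fails; we check each in order.
For k = 3, 4, 5, 6, 7, 8, 9, 10, 11 the conclusion holds.
k = 12: σ(12) = 28; 28 ≥ 80/3.
So k = 12 is the smallest counterexample.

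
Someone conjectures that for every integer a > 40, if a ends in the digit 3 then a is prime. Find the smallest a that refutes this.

A counterexample is any integer a > 40 such that a ends in the digit 3 but a is not prime; we check each in order.
For a = 43, 53 the conclusion holds.
a = 63: 63 ends in 3; 63 = 3 × 21, composite.

a = 63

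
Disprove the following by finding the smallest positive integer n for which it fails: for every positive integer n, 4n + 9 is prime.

n = 3

A counterexample is any positive integer n such that 4n + 9 is not prime; we check each in order.
n = 1: 4n + 9 = 13, prime.
n = 2: 4n + 9 = 17, prime.
n = 3: 4n + 9 = 21 = 3 × 7, composite.
Thus n = 3 disproves the claim, and no smaller n works.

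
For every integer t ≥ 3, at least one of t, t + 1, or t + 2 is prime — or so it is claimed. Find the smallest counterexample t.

The first 5 eligible values, up to t = 7, all satisfy the conclusion.
t = 8: 8 = 2 × 4; 9 = 3 × 3; 10 = 2 × 5 — all composite.

t = 8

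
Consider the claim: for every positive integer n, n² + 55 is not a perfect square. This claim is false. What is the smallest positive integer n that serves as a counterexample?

n = 3

A counterexample is any positive integer n such that n² + 55 is a perfect square; we check each in order.
n = 1: 1² + 55 = 56, not a perfect square.
n = 2: 2² + 55 = 59, not a perfect square.
n = 3: 3² + 55 = 64 = 8², a perfect square.
Thus n = 3 disproves the claim, and no smaller n works.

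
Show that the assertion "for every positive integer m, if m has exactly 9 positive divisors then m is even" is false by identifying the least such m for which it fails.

For m = 36, 100, 196 the conclusion holds.
m = 225: divisors of 225: 9 divisors; 225 is odd.

m = 225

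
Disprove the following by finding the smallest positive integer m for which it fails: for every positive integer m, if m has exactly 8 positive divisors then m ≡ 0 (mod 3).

m = 40

Check each positive integer m in order until m has exactly 8 positive divisors but the claim fails.
m = 24: τ(24) = 8; 24 ≡ 0 (mod 3).
m = 30: τ(30) = 8; 30 ≡ 0 (mod 3).
m = 40: τ(40) = 8; 40 ≡ 1 (mod 3).
Hence m = 40 is a counterexample.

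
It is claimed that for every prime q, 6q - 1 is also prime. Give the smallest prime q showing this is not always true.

q = 11

We need the least prime q for which 6q - 1 is not prime.
q = 2: 6q - 1 = 11, prime.
q = 3: 6q - 1 = 17, prime.
q = 5: 6q - 1 = 29, prime.
q = 7: 6q - 1 = 41, prime.
q = 11: 6q - 1 = 65 = 5 × 13, not prime.
Hence q = 11 is a counterexample.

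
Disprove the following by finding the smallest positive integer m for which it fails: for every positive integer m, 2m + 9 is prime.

m = 1: 2m + 9 = 11, prime.
m = 2: 2m + 9 = 13, prime.
m = 3: 2m + 9 = 15 = 3 × 5, composite.

m = 3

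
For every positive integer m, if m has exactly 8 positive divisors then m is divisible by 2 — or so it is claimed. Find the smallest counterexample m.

Check each positive integer m in order until m has exactly 8 positive divisors but m is not divisible by 2.
The first 12 eligible values, up to m = 104, all satisfy the conclusion.
m = 105: τ(105) = 8; 105 mod 2 = 1.

m = 105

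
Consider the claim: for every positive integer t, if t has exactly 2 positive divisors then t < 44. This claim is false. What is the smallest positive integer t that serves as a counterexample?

The first 14 eligible values, up to t = 43, all satisfy the conclusion.
t = 47: τ(47) = 2; 47 ≥ 44.

t = 47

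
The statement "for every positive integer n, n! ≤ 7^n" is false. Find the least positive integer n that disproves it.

n = 17

A counterexample is any positive integer n such that n! > 7^n; we check each in order.
The first 16 eligible values, up to n = 16, all satisfy the conclusion.
n = 17: n! = 355687428096000 and 7^n = 232630513987207, so 355687428096000 > 232630513987207.
Hence n = 17 is a counterexample.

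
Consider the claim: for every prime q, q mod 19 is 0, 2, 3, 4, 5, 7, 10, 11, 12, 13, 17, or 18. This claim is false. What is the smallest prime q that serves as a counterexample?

A counterexample is any prime q such that the claim fails; we check each in order.
For q = 2, 3, 5, 7, …, 37, 41, 43 the conclusion holds.
q = 47: 47 mod 19 = 9 — not in {0, 2, 3, 4, 5, 7, 10, 11, 12, 13, 17, 18}.
Hence q = 47 is a counterexample.

q = 47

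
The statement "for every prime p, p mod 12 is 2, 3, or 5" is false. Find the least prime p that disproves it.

We need the least prime p for which the claim fails.
For p = 2, 3, 5 the conclusion holds.
p = 7: 7 mod 12 = 7 — not in {2, 3, 5}.
So p = 7 is the smallest counterexample.

p = 7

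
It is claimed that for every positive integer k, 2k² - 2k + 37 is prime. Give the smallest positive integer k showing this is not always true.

Check each positive integer k in order until 2k² - 2k + 37 is not prime.
For k = 1, 2 the conclusion holds.
k = 3: 2k² - 2k + 37 = 49 = 7 × 7, composite.
Hence k = 3 is a counterexample.

k = 3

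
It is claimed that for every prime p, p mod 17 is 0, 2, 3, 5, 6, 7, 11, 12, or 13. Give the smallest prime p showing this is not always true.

We need the least prime p for which the claim fails.
The first 10 eligible values, up to p = 29, all satisfy the conclusion.
p = 31: 31 mod 17 = 14 — not in {0, 2, 3, 5, 6, 7, 11, 12, 13}.

p = 31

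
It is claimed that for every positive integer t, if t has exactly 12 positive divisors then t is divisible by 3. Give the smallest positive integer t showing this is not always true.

t = 140

Check each positive integer t in order until t has exactly 12 positive divisors but t is not divisible by 3.
t = 60: τ(60) = 12; 60 mod 3 = 0.
t = 72: τ(72) = 12; 72 mod 3 = 0.
t = 84: τ(84) = 12; 84 mod 3 = 0.
t = 90: τ(90) = 12; 90 mod 3 = 0.
t = 96: τ(96) = 12; 96 mod 3 = 0.
t = 108: τ(108) = 12; 108 mod 3 = 0.
t = 126: τ(126) = 12; 126 mod 3 = 0.
t = 132: τ(132) = 12; 132 mod 3 = 0.
t = 140: τ(140) = 12; 140 mod 3 = 2.
Thus t = 140 disproves the claim, and no smaller t works.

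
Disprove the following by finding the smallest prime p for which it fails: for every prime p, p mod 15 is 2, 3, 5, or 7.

p = 11

Check each prime p in order until the claim fails.
For p = 2, 3, 5, 7 the conclusion holds.
p = 11: 11 mod 15 = 11 — not in {2, 3, 5, 7}.
So p = 11 is the smallest counterexample.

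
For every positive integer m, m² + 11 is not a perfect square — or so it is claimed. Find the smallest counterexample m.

A counterexample is any positive integer m such that m² + 11 is a perfect square; we check each in order.
For m = 1, 2, 3, 4 the conclusion holds.
m = 5: 5² + 11 = 36 = 6², a perfect square.
So m = 5 is the smallest counterexample.

m = 5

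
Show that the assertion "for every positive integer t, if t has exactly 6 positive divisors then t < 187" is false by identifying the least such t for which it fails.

t = 188

The first 26 eligible values, up to t = 175, all satisfy the conclusion.
t = 188: τ(188) = 6; 188 ≥ 187.
Hence t = 188 is a counterexample.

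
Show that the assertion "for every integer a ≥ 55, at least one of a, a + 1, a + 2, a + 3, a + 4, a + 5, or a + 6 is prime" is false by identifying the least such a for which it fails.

a = 90

We need the least integer a ≥ 55 for which a, a + 1, a + 2, a + 3, a + 4, a + 5, a + 6 are all composite.
The first 35 eligible values, up to a = 89, all satisfy the conclusion.
a = 90: 90 = 2 × 45; 91 = 7 × 13; 92 = 2 × 46; 93 = 3 × 31; 94 = 2 × 47; 95 = 5 × 19; 96 = 2 × 48 — all composite.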